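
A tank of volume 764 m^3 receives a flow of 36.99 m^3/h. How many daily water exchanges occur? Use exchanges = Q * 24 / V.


Daily flow volume = 36.99 m^3/h * 24 h = 887.76 m^3/day
Exchanges = daily flow / tank volume = 887.76 / 764 = 1.16199 exchanges/day

1.16199 exchanges/day


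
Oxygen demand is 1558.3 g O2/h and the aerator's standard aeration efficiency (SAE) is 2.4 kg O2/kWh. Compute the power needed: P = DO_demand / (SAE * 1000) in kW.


SAE in g O2/kWh = 2.4 * 1000 = 2400 g/kWh
P = DO_demand / SAE_g = 1558.3 / 2400 = 0.649292 kW

0.649292 kW


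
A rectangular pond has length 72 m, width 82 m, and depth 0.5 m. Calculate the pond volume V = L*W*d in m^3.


Base area = L * W = 72 * 82 = 5904 m^2
Volume = area * depth = 5904 * 0.5 = 2952 m^3

2952 m^3


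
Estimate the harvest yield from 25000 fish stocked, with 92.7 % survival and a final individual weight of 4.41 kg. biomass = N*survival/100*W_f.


Survivors = 25000 * 92.7/100 = 23175 fish
Harvest biomass = survivors * W_f = 23175 * 4.41 = 102201.75 kg

102201.75 kg


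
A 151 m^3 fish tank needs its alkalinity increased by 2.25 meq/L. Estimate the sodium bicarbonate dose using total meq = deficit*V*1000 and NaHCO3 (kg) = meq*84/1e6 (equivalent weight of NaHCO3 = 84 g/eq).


Tank volume in L = 151 m^3 * 1000 = 151000 L
Total meq required = 2.25 meq/L * 151000 L = 339750 meq
NaHCO3 mass = 339750 meq * 84 mg/meq / 1e6 = 28.539 kg

28.539 kg


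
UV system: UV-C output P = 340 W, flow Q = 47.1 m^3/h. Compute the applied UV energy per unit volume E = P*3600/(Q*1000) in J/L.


Energy delivered per hour = 340 W * 3600 s = 1224000 J/h
Volume treated per hour = 47.1 m^3/h * 1000 = 47100 L/h
dose = 1224000 / 47100 = 25.9873 J/L

25.9873 J/L


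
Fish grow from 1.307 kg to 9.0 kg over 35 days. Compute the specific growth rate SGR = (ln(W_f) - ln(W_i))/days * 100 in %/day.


ln(W_f) = ln(9.0) = 2.1972246
ln(W_i) = ln(1.307) = 0.26773443
ln(W_f) - ln(W_i) = 2.1972246 - 0.26773443 = 1.9294902
SGR = 1.9294902 / 35 * 100 = 5.51283 %/day

5.51283 %/day


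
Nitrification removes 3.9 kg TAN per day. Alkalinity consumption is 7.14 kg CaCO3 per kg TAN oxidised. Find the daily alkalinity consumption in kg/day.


Alkalinity factor: 7.14 kg CaCO3 consumed per kg TAN nitrified
alk = 3.9 kg TAN * 7.14 = 27.846 kg CaCO3/day

27.846 kg CaCO3/day


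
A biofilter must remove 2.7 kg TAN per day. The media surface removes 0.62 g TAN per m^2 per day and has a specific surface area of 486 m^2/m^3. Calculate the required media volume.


A = 2.7*1000 / 0.62 = 4354.8387 m^2
V = 4354.8387 / 486 = 8.96057

8.96057 m^3


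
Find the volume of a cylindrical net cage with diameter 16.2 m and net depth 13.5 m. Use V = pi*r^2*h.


r = d/2 = 16.2/2 = 8.1 m
Base area = pi*r^2 = pi*8.1^2 = 206.11989 m^2
Volume = 206.11989 * 13.5 = 2782.62 m^3

2782.62 m^3


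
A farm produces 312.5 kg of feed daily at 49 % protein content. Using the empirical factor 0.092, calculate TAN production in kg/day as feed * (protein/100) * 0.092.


Protein in feed = 312.5 * 49/100 = 153.125 kg/day
TAN = protein * 0.092 = 153.125 * 0.092 = 14.0875 kg/day

14.0875 kg/day


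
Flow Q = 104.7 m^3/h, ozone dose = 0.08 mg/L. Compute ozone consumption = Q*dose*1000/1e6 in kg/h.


O3 demand (mg/h) = Q * dose * 1000 = 104.7 * 0.08 * 1000 = 8376 mg/h
Convert mg to kg: 8376 / 1e6 = 0.008376 kg/h

0.008376 kg/h


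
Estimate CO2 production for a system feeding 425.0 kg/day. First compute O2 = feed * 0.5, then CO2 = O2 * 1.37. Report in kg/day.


O2 = 425.0 * 0.5 = 212.5
CO2 = 212.5 * 1.37 = 291.125

291.125 kg/day


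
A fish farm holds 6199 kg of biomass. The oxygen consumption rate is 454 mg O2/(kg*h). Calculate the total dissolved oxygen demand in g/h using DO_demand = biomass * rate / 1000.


Total O2 consumption (mg/h) = 6199 kg * 454 mg/(kg*h) = 2814346 mg/h
Convert to g/h: 2814346 / 1000 = 2814.346 g/h

2814.346 g/h


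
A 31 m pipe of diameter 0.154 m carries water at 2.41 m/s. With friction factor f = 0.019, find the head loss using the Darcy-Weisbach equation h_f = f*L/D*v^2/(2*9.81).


v^2 = 2.41^2 = 5.8081 m^2/s^2
L/D = 31/0.154 = 201.2987
h_f = f*(L/D)*v^2/(2g) = 0.019 * 201.2987 * 5.8081 / 19.62 = 1.13222 m

1.13222 m


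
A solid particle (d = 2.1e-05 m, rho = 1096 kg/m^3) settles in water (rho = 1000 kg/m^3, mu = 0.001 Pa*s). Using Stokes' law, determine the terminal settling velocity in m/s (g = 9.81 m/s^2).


Density difference: rho_p - rho_f = 1096 - 1000 = 96 kg/m^3
d^2 = (2.1e-05)^2 = 4.41e-10 m^2
Numerator = (rho_p - rho_f) * g * d^2 = 96 * 9.81 * 4.41e-10 = 4.1531616e-07
Denominator = 18 * mu = 18 * 0.001 = 0.018
v_s = 4.1531616e-07 / 0.018 = 2.30731e-05 m/s
Check: Re = rho_f * v_s * d / mu = 1000 * 2.30731e-05 * 2.1e-05 / 0.001 = 4.85e-04 < 1, so Stokes' law applies.

2.30731e-05 m/s


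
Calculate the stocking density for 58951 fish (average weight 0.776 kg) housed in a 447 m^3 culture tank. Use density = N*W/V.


Total biomass = 58951 fish * 0.776 kg = 45745.976 kg
Density = total biomass / volume = 45745.976 / 447 = 102.34 kg/m^3

102.34 kg/m^3


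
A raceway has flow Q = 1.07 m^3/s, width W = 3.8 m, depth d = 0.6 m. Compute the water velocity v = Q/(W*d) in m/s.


Cross-sectional area = W * d = 3.8 * 0.6 = 2.28 m^2
Velocity = Q / A = 1.07 / 2.28 = 0.469298 m/s

0.469298 m/s


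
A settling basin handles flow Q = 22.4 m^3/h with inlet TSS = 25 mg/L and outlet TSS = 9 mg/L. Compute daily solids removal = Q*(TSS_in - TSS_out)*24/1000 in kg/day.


Concentration drop: TSS_in - TSS_out = 25 - 9 = 16 mg/L
Hourly solids removed = Q * dTSS = 22.4 m^3/h * 16 mg/L = 358.4 g/h  (m^3/h * mg/L = g/h)
Daily solids removed = 358.4 * 24 = 8601.6 g/day
Convert g to kg: 8601.6 / 1000 = 8.6016 kg/day

8.6016 kg/day


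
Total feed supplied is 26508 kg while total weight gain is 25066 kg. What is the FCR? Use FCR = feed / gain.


FCR = feed consumed / weight gained
FCR = 26508 kg / 25066 kg = 1.05753

1.05753


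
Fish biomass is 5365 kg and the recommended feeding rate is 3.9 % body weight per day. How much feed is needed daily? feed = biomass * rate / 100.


Feeding rate fraction = 3.9% / 100 = 0.039
Daily feed = 5365 kg * 0.039 = 209.235 kg/day

209.235 kg/day


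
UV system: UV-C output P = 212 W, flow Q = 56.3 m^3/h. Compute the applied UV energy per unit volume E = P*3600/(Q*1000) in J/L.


Energy delivered per hour = 212 W * 3600 s = 763200 J/h
Volume treated per hour = 56.3 m^3/h * 1000 = 56300 L/h
dose = 763200 / 56300 = 13.556 J/L

13.556 J/L


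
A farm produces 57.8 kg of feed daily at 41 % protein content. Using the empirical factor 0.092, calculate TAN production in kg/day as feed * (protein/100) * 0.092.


Protein in feed = 57.8 * 41/100 = 23.698 kg/day
TAN = protein * 0.092 = 23.698 * 0.092 = 2.180216 kg/day

2.180216 kg/day


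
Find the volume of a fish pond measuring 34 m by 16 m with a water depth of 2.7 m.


Base area = L * W = 34 * 16 = 544 m^2
Volume = area * depth = 544 * 2.7 = 1468.8 m^3

1468.8 m^3


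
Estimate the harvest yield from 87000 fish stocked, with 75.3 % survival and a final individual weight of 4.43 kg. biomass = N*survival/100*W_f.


Survivors = 87000 * 75.3/100 = 65511 fish
Harvest biomass = survivors * W_f = 65511 * 4.43 = 290213.73 kg

290213.73 kg


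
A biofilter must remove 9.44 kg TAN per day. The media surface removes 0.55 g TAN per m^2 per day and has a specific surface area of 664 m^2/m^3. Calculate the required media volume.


A = 9.44*1000 / 0.55 = 17163.636 m^2
V = 17163.636 / 664 = 25.8488

25.8488 m^3


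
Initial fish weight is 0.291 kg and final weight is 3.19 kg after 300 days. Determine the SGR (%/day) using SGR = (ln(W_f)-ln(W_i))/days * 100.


ln(W_f) = ln(3.19) = 1.1600209
ln(W_i) = ln(0.291) = -1.234432
ln(W_f) - ln(W_i) = 1.1600209 - -1.234432 = 2.3944529
SGR = 2.3944529 / 300 * 100 = 0.798151 %/day

0.798151 %/day


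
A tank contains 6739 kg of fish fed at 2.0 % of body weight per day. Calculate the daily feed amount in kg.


Feeding rate fraction = 2.0% / 100 = 0.02
Daily feed = 6739 kg * 0.02 = 134.78 kg/day

134.78 kg/day


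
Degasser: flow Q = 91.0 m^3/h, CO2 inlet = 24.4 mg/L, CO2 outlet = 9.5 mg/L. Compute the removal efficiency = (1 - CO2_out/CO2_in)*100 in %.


CO2_out / CO2_in = 9.5 / 24.4 = 0.38934426
Fraction remaining = 0.38934426
efficiency = (1 - 0.38934426) * 100 = 61.0656 %

61.0656 %


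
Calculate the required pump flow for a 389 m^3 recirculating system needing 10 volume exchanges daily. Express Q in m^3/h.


Daily recirculation volume = 389 m^3 * 10 = 3890 m^3/day
Flow rate Q = daily volume / 24 h = 3890 / 24 = 162.083 m^3/h

162.083 m^3/h


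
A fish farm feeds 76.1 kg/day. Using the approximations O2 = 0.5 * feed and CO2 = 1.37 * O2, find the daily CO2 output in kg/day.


O2 = 76.1 * 0.5 = 38.05
CO2 = 38.05 * 1.37 = 52.1285

52.1285 kg/day


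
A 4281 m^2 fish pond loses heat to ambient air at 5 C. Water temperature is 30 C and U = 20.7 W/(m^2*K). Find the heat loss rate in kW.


Temperature difference dT = 30 - 5 = 25 K
Heat loss (W) = U * A * dT = 20.7 * 4281 * 25 = 2215417.5 W
Convert to kW: 2215417.5 / 1000 = 2215.4175 kW

2215.4175 kW


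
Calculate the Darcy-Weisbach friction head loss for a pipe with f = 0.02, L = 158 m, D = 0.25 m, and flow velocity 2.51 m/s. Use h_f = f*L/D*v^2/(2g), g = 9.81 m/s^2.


v^2 = 2.51^2 = 6.3001 m^2/s^2
L/D = 158/0.25 = 632
h_f = f*(L/D)*v^2/(2g) = 0.02 * 632 * 6.3001 / 19.62 = 4.05878 m

4.05878 m


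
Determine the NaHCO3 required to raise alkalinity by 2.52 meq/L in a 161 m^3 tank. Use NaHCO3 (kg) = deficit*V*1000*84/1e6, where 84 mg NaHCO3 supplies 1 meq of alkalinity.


Tank volume in L = 161 m^3 * 1000 = 161000 L
Total meq required = 2.52 meq/L * 161000 L = 405720 meq
NaHCO3 mass = 405720 meq * 84 mg/meq / 1e6 = 34.0805 kg

34.0805 kg


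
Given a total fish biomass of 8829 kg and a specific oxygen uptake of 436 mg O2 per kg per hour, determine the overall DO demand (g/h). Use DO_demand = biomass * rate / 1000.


Total O2 consumption (mg/h) = 8829 kg * 436 mg/(kg*h) = 3849444 mg/h
Convert to g/h: 3849444 / 1000 = 3849.444 g/h

3849.444 g/h


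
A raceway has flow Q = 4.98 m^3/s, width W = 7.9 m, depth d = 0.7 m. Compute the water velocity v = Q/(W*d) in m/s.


Cross-sectional area = W * d = 7.9 * 0.7 = 5.53 m^2
Velocity = Q / A = 4.98 / 5.53 = 0.900542 m/s

0.900542 m/s


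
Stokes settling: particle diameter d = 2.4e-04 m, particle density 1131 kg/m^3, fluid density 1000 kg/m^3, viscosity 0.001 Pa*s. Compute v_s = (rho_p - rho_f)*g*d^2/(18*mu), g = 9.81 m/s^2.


Density difference: rho_p - rho_f = 1131 - 1000 = 131 kg/m^3
d^2 = (2.4e-04)^2 = 5.76e-08 m^2
Numerator = (rho_p - rho_f) * g * d^2 = 131 * 9.81 * 5.76e-08 = 7.4022336e-05
Denominator = 18 * mu = 18 * 0.001 = 0.018
v_s = 7.4022336e-05 / 0.018 = 0.00411235 m/s
Check: Re = rho_f * v_s * d / mu = 1000 * 0.00411235 * 2.4e-04 / 0.001 = 0.987 < 1, so Stokes' law applies.

0.00411235 m/s


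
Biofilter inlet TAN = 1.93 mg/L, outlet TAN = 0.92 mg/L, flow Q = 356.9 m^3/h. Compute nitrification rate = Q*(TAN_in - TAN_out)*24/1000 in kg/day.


Concentration drop: TAN_in - TAN_out = 1.93 - 0.92 = 1.01 mg/L
Hourly TAN removed = Q * dTAN = 356.9 m^3/h * 1.01 mg/L = 360.469 g/h  (m^3/h * mg/L = g/h)
Daily TAN removed = 360.469 * 24 = 8651.256 g/day
Convert to kg/day: 8651.256 / 1000 = 8.651256 kg/day

8.651256 kg/day


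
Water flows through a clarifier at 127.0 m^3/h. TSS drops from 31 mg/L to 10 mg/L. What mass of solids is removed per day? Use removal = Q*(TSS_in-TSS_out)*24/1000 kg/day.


Concentration drop: TSS_in - TSS_out = 31 - 10 = 21 mg/L
Hourly solids removed = Q * dTSS = 127.0 m^3/h * 21 mg/L = 2667 g/h  (m^3/h * mg/L = g/h)
Daily solids removed = 2667 * 24 = 64008 g/day
Convert g to kg: 64008 / 1000 = 64.008 kg/day

64.008 kg/day


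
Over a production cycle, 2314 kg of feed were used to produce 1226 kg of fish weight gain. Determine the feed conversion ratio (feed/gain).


FCR = feed consumed / weight gained
FCR = 2314 kg / 1226 kg = 1.88744

1.88744


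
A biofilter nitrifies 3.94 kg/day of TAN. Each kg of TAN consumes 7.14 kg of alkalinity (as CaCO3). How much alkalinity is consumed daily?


Alkalinity factor: 7.14 kg CaCO3 consumed per kg TAN nitrified
alk = 3.94 kg TAN * 7.14 = 28.1316 kg CaCO3/day

28.1316 kg CaCO3/day


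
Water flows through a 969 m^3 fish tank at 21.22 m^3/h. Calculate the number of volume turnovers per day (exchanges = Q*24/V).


Daily flow volume = 21.22 m^3/h * 24 h = 509.28 m^3/day
Exchanges = daily flow / tank volume = 509.28 / 969 = 0.525573 exchanges/day

0.525573 exchanges/day


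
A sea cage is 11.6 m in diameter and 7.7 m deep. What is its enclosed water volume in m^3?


r = d/2 = 11.6/2 = 5.8 m
Base area = pi*r^2 = pi*5.8^2 = 105.68318 m^2
Volume = 105.68318 * 7.7 = 813.76 m^3

813.76 m^3


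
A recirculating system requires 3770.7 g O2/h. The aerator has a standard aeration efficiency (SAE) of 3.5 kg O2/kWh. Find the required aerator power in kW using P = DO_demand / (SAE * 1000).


SAE in g O2/kWh = 3.5 * 1000 = 3500 g/kWh
P = DO_demand / SAE_g = 3770.7 / 3500 = 1.07734 kW

1.07734 kW


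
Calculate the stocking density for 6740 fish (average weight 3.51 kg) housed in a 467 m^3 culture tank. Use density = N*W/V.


Total biomass = 6740 fish * 3.51 kg = 23657.4 kg
Density = total biomass / volume = 23657.4 / 467 = 50.6582 kg/m^3

50.6582 kg/m^3


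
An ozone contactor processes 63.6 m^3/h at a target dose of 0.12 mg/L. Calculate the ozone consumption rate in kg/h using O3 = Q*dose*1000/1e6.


O3 demand (mg/h) = Q * dose * 1000 = 63.6 * 0.12 * 1000 = 7632 mg/h
Convert mg to kg: 7632 / 1e6 = 0.007632 kg/h

0.007632 kg/h


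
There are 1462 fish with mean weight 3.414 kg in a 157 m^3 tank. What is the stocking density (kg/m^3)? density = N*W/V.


Total biomass = 1462 fish * 3.414 kg = 4991.268 kg
Density = total biomass / volume = 4991.268 / 157 = 31.7915 kg/m^3

31.7915 kg/m^3


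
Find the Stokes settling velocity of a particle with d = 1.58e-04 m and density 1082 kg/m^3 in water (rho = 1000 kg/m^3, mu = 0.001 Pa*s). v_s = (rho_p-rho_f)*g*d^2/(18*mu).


Density difference: rho_p - rho_f = 1082 - 1000 = 82 kg/m^3
d^2 = (1.58e-04)^2 = 2.4964e-08 m^2
Numerator = (rho_p - rho_f) * g * d^2 = 82 * 9.81 * 2.4964e-08 = 2.0081541e-05
Denominator = 18 * mu = 18 * 0.001 = 0.018
v_s = 2.0081541e-05 / 0.018 = 0.00111564 m/s
Check: Re = rho_f * v_s * d / mu = 1000 * 0.00111564 * 1.58e-04 / 0.001 = 0.176 < 1, so Stokes' law applies.

0.00111564 m/s


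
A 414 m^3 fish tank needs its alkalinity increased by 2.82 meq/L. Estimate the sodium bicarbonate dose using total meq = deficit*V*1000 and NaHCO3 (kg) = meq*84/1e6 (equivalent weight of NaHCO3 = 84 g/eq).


Tank volume in L = 414 m^3 * 1000 = 414000 L
Total meq required = 2.82 meq/L * 414000 L = 1167480 meq
NaHCO3 mass = 1167480 meq * 84 mg/meq / 1e6 = 98.0683 kg

98.0683 kg


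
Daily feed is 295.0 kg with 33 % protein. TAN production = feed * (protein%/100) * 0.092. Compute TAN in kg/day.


Protein in feed = 295.0 * 33/100 = 97.35 kg/day
TAN = protein * 0.092 = 97.35 * 0.092 = 8.9562 kg/day

8.9562 kg/day


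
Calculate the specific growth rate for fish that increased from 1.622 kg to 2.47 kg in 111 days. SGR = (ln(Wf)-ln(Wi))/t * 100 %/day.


ln(W_f) = ln(2.47) = 0.90421815
ln(W_i) = ln(1.622) = 0.48365996
ln(W_f) - ln(W_i) = 0.90421815 - 0.48365996 = 0.42055819
SGR = 0.42055819 / 111 * 100 = 0.378881 %/day

0.378881 %/day


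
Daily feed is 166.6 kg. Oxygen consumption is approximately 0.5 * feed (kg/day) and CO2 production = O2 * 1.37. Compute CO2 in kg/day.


O2 = 166.6 * 0.5 = 83.3
CO2 = 83.3 * 1.37 = 114.121

114.121 kg/day


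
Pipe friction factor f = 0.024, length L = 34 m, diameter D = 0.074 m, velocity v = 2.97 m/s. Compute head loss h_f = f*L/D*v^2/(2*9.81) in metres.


v^2 = 2.97^2 = 8.8209 m^2/s^2
L/D = 34/0.074 = 459.45946
h_f = f*(L/D)*v^2/(2g) = 0.024 * 459.45946 * 8.8209 / 19.62 = 4.95761 m

4.95761 m


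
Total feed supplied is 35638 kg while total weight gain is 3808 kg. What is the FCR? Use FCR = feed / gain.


FCR = feed consumed / weight gained
FCR = 35638 kg / 3808 kg = 9.35872

9.35872


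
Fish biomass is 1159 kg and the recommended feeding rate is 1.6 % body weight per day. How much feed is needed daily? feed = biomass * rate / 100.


Feeding rate fraction = 1.6% / 100 = 0.016
Daily feed = 1159 kg * 0.016 = 18.544 kg/day

18.544 kg/day


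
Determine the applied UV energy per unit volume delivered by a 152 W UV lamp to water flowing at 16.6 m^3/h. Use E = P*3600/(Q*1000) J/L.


Energy delivered per hour = 152 W * 3600 s = 547200 J/h
Volume treated per hour = 16.6 m^3/h * 1000 = 16600 L/h
dose = 547200 / 16600 = 32.9639 J/L

32.9639 J/L


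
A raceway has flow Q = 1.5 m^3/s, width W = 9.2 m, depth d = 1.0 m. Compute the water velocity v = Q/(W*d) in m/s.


Cross-sectional area = W * d = 9.2 * 1.0 = 9.2 m^2
Velocity = Q / A = 1.5 / 9.2 = 0.163043 m/s

0.163043 m/s


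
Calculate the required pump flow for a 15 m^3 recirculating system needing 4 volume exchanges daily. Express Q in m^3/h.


Daily recirculation volume = 15 m^3 * 4 = 60 m^3/day
Flow rate Q = daily volume / 24 h = 60 / 24 = 2.5 m^3/h

2.5 m^3/h


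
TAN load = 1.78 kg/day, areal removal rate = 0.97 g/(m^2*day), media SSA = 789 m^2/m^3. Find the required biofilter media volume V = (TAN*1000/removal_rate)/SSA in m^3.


A = 1.78*1000 / 0.97 = 1835.0515 m^2
V = 1835.0515 / 789 = 2.32579

2.32579 m^3


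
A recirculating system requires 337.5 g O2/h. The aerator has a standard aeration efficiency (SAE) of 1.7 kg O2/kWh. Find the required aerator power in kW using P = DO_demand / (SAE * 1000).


SAE in g O2/kWh = 1.7 * 1000 = 1700 g/kWh
P = DO_demand / SAE_g = 337.5 / 1700 = 0.198529 kW

0.198529 kW


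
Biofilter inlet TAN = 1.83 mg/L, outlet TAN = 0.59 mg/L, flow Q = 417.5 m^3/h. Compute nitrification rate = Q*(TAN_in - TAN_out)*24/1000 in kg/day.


Concentration drop: TAN_in - TAN_out = 1.83 - 0.59 = 1.24 mg/L
Hourly TAN removed = Q * dTAN = 417.5 m^3/h * 1.24 mg/L = 517.7 g/h  (m^3/h * mg/L = g/h)
Daily TAN removed = 517.7 * 24 = 12424.8 g/day
Convert to kg/day: 12424.8 / 1000 = 12.4248 kg/day

12.4248 kg/day


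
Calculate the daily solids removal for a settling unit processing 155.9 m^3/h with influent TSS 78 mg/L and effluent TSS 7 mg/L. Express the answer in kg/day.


Concentration drop: TSS_in - TSS_out = 78 - 7 = 71 mg/L
Hourly solids removed = Q * dTSS = 155.9 m^3/h * 71 mg/L = 11068.9 g/h  (m^3/h * mg/L = g/h)
Daily solids removed = 11068.9 * 24 = 265653.6 g/day
Convert g to kg: 265653.6 / 1000 = 265.6536 kg/day

265.6536 kg/day


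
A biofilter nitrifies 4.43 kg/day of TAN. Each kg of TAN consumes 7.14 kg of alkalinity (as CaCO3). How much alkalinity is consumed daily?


Alkalinity factor: 7.14 kg CaCO3 consumed per kg TAN nitrified
alk = 4.43 kg TAN * 7.14 = 31.6302 kg CaCO3/day

31.6302 kg CaCO3/day


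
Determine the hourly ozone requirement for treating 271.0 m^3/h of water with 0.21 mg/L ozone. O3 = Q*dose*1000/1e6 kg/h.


O3 demand (mg/h) = Q * dose * 1000 = 271.0 * 0.21 * 1000 = 56910 mg/h
Convert mg to kg: 56910 / 1e6 = 0.05691 kg/h

0.05691 kg/h


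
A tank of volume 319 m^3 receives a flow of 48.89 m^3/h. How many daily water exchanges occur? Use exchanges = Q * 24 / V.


Daily flow volume = 48.89 m^3/h * 24 h = 1173.36 m^3/day
Exchanges = daily flow / tank volume = 1173.36 / 319 = 3.67824 exchanges/day

3.67824 exchanges/day


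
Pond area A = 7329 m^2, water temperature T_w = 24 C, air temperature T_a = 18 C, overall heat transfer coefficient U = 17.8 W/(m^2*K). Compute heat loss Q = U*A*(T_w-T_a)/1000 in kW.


Temperature difference dT = 24 - 18 = 6 K
Heat loss (W) = U * A * dT = 17.8 * 7329 * 6 = 782737.2 W
Convert to kW: 782737.2 / 1000 = 782.7372 kW

782.7372 kW


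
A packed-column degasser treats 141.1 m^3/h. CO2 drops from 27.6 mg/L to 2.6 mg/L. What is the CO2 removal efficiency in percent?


CO2_out / CO2_in = 2.6 / 27.6 = 0.094202899
Fraction remaining = 0.094202899
efficiency = (1 - 0.094202899) * 100 = 90.5797 %

90.5797 %


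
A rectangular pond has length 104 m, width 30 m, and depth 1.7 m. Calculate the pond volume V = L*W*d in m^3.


Base area = L * W = 104 * 30 = 3120 m^2
Volume = area * depth = 3120 * 1.7 = 5304 m^3

5304 m^3


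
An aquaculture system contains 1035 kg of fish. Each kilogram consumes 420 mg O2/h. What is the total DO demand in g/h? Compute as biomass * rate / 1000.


Total O2 consumption (mg/h) = 1035 kg * 420 mg/(kg*h) = 434700 mg/h
Convert to g/h: 434700 / 1000 = 434.7 g/h

434.7 g/h


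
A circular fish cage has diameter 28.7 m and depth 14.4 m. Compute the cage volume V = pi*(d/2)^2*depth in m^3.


r = d/2 = 28.7/2 = 14.35 m
Base area = pi*r^2 = pi*14.35^2 = 646.92461 m^2
Volume = 646.92461 * 14.4 = 9315.71 m^3

9315.71 m^3


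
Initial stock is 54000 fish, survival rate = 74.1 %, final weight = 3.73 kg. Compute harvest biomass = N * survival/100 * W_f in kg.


Survivors = 54000 * 74.1/100 = 40014 fish
Harvest biomass = survivors * W_f = 40014 * 3.73 = 149252.22 kg

149252.22 kg


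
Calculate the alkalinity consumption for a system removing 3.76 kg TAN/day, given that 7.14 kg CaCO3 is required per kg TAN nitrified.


Alkalinity factor: 7.14 kg CaCO3 consumed per kg TAN nitrified
alk = 3.76 kg TAN * 7.14 = 26.8464 kg CaCO3/day

26.8464 kg CaCO3/day


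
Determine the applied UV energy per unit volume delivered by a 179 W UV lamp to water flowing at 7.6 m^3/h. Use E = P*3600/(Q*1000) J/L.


Energy delivered per hour = 179 W * 3600 s = 644400 J/h
Volume treated per hour = 7.6 m^3/h * 1000 = 7600 L/h
dose = 644400 / 7600 = 84.7895 J/L

84.7895 J/L


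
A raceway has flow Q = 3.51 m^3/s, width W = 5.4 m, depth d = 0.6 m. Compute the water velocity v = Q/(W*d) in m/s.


Cross-sectional area = W * d = 5.4 * 0.6 = 3.24 m^2
Velocity = Q / A = 3.51 / 3.24 = 1.08333 m/s

1.08333 m/s


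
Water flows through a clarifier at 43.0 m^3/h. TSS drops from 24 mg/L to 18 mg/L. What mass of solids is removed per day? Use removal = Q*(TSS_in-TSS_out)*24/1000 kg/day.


Concentration drop: TSS_in - TSS_out = 24 - 18 = 6 mg/L
Hourly solids removed = Q * dTSS = 43.0 m^3/h * 6 mg/L = 258 g/h  (m^3/h * mg/L = g/h)
Daily solids removed = 258 * 24 = 6192 g/day
Convert g to kg: 6192 / 1000 = 6.192 kg/day

6.192 kg/day


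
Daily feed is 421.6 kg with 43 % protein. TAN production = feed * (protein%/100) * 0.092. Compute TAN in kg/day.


Protein in feed = 421.6 * 43/100 = 181.288 kg/day
TAN = protein * 0.092 = 181.288 * 0.092 = 16.678496 kg/day

16.678496 kg/day


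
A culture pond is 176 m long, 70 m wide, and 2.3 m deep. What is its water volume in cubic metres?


Base area = L * W = 176 * 70 = 12320 m^2
Volume = area * depth = 12320 * 2.3 = 28336 m^3

28336 m^3


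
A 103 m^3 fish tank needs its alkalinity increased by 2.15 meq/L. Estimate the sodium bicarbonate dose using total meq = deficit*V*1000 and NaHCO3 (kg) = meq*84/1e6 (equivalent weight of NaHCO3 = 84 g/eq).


Tank volume in L = 103 m^3 * 1000 = 103000 L
Total meq required = 2.15 meq/L * 103000 L = 221450 meq
NaHCO3 mass = 221450 meq * 84 mg/meq / 1e6 = 18.6018 kg

18.6018 kg


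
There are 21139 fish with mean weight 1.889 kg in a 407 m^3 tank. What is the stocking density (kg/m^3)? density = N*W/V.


Total biomass = 21139 fish * 1.889 kg = 39931.571 kg
Density = total biomass / volume = 39931.571 / 407 = 98.112 kg/m^3

98.112 kg/m^3


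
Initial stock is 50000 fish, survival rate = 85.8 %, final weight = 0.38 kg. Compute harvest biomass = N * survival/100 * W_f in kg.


Survivors = 50000 * 85.8/100 = 42900 fish
Harvest biomass = survivors * W_f = 42900 * 0.38 = 16302 kg

16302 kg


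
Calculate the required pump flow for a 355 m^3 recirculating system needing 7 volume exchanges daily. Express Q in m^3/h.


Daily recirculation volume = 355 m^3 * 7 = 2485 m^3/day
Flow rate Q = daily volume / 24 h = 2485 / 24 = 103.542 m^3/h

103.542 m^3/h


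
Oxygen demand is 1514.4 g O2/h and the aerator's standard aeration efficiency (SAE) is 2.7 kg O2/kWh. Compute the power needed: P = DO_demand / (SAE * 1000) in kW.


SAE in g O2/kWh = 2.7 * 1000 = 2700 g/kWh
P = DO_demand / SAE_g = 1514.4 / 2700 = 0.560889 kW

0.560889 kW


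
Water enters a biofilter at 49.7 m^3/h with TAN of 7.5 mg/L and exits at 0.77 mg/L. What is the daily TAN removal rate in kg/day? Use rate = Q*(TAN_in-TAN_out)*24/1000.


Concentration drop: TAN_in - TAN_out = 7.5 - 0.77 = 6.73 mg/L
Hourly TAN removed = Q * dTAN = 49.7 m^3/h * 6.73 mg/L = 334.481 g/h  (m^3/h * mg/L = g/h)
Daily TAN removed = 334.481 * 24 = 8027.544 g/day
Convert to kg/day: 8027.544 / 1000 = 8.027544 kg/day

8.027544 kg/day


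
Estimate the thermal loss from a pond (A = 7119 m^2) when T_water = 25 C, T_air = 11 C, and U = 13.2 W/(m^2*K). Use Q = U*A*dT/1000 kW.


Temperature difference dT = 25 - 11 = 14 K
Heat loss (W) = U * A * dT = 13.2 * 7119 * 14 = 1315591.2 W
Convert to kW: 1315591.2 / 1000 = 1315.5912 kW

1315.5912 kW


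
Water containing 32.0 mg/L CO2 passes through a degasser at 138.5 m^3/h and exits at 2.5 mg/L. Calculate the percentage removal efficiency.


CO2_out / CO2_in = 2.5 / 32.0 = 0.078125
Fraction remaining = 0.078125
efficiency = (1 - 0.078125) * 100 = 92.1875 %

92.1875 %


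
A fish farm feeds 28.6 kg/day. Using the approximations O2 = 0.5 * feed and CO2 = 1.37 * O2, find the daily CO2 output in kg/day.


O2 = 28.6 * 0.5 = 14.3
CO2 = 14.3 * 1.37 = 19.591

19.591 kg/day


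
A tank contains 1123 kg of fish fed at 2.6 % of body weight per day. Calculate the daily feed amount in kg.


Feeding rate fraction = 2.6% / 100 = 0.026
Daily feed = 1123 kg * 0.026 = 29.198 kg/day

29.198 kg/day


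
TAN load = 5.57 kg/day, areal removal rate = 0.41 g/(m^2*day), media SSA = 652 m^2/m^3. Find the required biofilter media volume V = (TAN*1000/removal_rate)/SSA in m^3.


A = 5.57*1000 / 0.41 = 13585.366 m^2
V = 13585.366 / 652 = 20.8365

20.8365 m^3


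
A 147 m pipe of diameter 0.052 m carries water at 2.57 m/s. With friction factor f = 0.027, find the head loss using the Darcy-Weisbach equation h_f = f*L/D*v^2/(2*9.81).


v^2 = 2.57^2 = 6.6049 m^2/s^2
L/D = 147/0.052 = 2826.9231
h_f = f*(L/D)*v^2/(2g) = 0.027 * 2826.9231 * 6.6049 / 19.62 = 25.6948 m

25.6948 m


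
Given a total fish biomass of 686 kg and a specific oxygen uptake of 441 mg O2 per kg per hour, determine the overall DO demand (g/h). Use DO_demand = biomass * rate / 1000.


Total O2 consumption (mg/h) = 686 kg * 441 mg/(kg*h) = 302526 mg/h
Convert to g/h: 302526 / 1000 = 302.526 g/h

302.526 g/h


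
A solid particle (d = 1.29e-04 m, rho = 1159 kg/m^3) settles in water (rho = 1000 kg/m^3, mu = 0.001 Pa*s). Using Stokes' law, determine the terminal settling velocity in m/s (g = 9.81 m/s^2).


Density difference: rho_p - rho_f = 1159 - 1000 = 159 kg/m^3
d^2 = (1.29e-04)^2 = 1.6641e-08 m^2
Numerator = (rho_p - rho_f) * g * d^2 = 159 * 9.81 * 1.6641e-08 = 2.5956465e-05
Denominator = 18 * mu = 18 * 0.001 = 0.018
v_s = 2.5956465e-05 / 0.018 = 0.00144203 m/s
Check: Re = rho_f * v_s * d / mu = 1000 * 0.00144203 * 1.29e-04 / 0.001 = 0.186 < 1, so Stokes' law applies.

0.00144203 m/s


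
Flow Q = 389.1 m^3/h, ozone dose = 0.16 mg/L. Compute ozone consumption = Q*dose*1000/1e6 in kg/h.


O3 demand (mg/h) = Q * dose * 1000 = 389.1 * 0.16 * 1000 = 62256 mg/h
Convert mg to kg: 62256 / 1e6 = 0.062256 kg/h

0.062256 kg/h


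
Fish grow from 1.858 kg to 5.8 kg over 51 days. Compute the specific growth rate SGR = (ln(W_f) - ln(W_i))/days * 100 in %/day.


ln(W_f) = ln(5.8) = 1.7578579
ln(W_i) = ln(1.858) = 0.61950064
ln(W_f) - ln(W_i) = 1.7578579 - 0.61950064 = 1.1383573
SGR = 1.1383573 / 51 * 100 = 2.23207 %/day

2.23207 %/day


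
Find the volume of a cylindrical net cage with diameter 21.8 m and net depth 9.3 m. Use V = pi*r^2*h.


r = d/2 = 21.8/2 = 10.9 m
Base area = pi*r^2 = pi*10.9^2 = 373.25262 m^2
Volume = 373.25262 * 9.3 = 3471.25 m^3

3471.25 m^3


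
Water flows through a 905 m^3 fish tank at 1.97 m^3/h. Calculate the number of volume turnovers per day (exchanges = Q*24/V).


Daily flow volume = 1.97 m^3/h * 24 h = 47.28 m^3/day
Exchanges = daily flow / tank volume = 47.28 / 905 = 0.0522431 exchanges/day

0.0522431 exchanges/day


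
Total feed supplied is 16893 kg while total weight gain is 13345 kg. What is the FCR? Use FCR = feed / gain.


FCR = feed consumed / weight gained
FCR = 16893 kg / 13345 kg = 1.26587

1.26587


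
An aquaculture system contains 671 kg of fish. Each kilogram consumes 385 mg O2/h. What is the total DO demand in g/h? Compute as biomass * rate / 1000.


Total O2 consumption (mg/h) = 671 kg * 385 mg/(kg*h) = 258335 mg/h
Convert to g/h: 258335 / 1000 = 258.335 g/h

258.335 g/h


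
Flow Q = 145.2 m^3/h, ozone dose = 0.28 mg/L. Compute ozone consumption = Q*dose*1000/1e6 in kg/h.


O3 demand (mg/h) = Q * dose * 1000 = 145.2 * 0.28 * 1000 = 40656 mg/h
Convert mg to kg: 40656 / 1e6 = 0.040656 kg/h

0.040656 kg/h


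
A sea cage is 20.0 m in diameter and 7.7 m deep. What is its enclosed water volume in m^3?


r = d/2 = 20.0/2 = 10 m
Base area = pi*r^2 = pi*10^2 = 314.15927 m^2
Volume = 314.15927 * 7.7 = 2419.03 m^3

2419.03 m^3


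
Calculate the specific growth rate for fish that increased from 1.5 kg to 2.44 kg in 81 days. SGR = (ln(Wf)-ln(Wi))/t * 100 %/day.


ln(W_f) = ln(2.44) = 0.89199804
ln(W_i) = ln(1.5) = 0.40546511
ln(W_f) - ln(W_i) = 0.89199804 - 0.40546511 = 0.48653293
SGR = 0.48653293 / 81 * 100 = 0.600658 %/day

0.600658 %/day


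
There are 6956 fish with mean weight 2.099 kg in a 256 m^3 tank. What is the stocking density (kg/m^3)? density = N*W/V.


Total biomass = 6956 fish * 2.099 kg = 14600.644 kg
Density = total biomass / volume = 14600.644 / 256 = 57.0338 kg/m^3

57.0338 kg/m^3


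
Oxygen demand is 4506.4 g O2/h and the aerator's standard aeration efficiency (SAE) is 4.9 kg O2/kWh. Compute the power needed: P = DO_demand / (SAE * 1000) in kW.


SAE in g O2/kWh = 4.9 * 1000 = 4900 g/kWh
P = DO_demand / SAE_g = 4506.4 / 4900 = 0.919673 kW

0.919673 kW


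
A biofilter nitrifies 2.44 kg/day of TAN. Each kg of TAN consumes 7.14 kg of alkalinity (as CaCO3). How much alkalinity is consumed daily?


Alkalinity factor: 7.14 kg CaCO3 consumed per kg TAN nitrified
alk = 2.44 kg TAN * 7.14 = 17.4216 kg CaCO3/day

17.4216 kg CaCO3/day


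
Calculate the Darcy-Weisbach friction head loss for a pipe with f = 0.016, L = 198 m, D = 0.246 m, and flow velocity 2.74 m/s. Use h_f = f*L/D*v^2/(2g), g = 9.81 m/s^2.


v^2 = 2.74^2 = 7.5076 m^2/s^2
L/D = 198/0.246 = 804.87805
h_f = f*(L/D)*v^2/(2g) = 0.016 * 804.87805 * 7.5076 / 19.62 = 4.92779 m

4.92779 m


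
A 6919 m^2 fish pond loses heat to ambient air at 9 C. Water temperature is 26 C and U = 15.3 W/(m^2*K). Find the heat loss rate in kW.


Temperature difference dT = 26 - 9 = 17 K
Heat loss (W) = U * A * dT = 15.3 * 6919 * 17 = 1799631.9 W
Convert to kW: 1799631.9 / 1000 = 1799.6319 kW

1799.6319 kW


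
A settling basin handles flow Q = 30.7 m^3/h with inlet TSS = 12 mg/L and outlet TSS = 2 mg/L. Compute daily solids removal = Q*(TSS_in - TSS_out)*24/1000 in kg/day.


Concentration drop: TSS_in - TSS_out = 12 - 2 = 10 mg/L
Hourly solids removed = Q * dTSS = 30.7 m^3/h * 10 mg/L = 307 g/h  (m^3/h * mg/L = g/h)
Daily solids removed = 307 * 24 = 7368 g/day
Convert g to kg: 7368 / 1000 = 7.368 kg/day

7.368 kg/day


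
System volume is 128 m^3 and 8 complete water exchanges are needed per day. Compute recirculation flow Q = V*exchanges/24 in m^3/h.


Daily recirculation volume = 128 m^3 * 8 = 1024 m^3/day
Flow rate Q = daily volume / 24 h = 1024 / 24 = 42.6667 m^3/h

42.6667 m^3/h


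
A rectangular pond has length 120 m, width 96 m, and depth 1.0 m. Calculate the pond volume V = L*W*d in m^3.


Base area = L * W = 120 * 96 = 11520 m^2
Volume = area * depth = 11520 * 1.0 = 11520 m^3

11520 m^3


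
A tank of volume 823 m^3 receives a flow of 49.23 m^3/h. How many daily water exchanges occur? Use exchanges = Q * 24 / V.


Daily flow volume = 49.23 m^3/h * 24 h = 1181.52 m^3/day
Exchanges = daily flow / tank volume = 1181.52 / 823 = 1.43563 exchanges/day

1.43563 exchanges/day


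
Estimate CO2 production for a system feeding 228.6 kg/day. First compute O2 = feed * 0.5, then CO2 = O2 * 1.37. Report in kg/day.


O2 = 228.6 * 0.5 = 114.3
CO2 = 114.3 * 1.37 = 156.591

156.591 kg/day


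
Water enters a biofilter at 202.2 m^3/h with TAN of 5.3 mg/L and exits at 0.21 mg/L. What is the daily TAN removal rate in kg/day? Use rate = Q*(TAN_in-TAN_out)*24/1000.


Concentration drop: TAN_in - TAN_out = 5.3 - 0.21 = 5.09 mg/L
Hourly TAN removed = Q * dTAN = 202.2 m^3/h * 5.09 mg/L = 1029.198 g/h  (m^3/h * mg/L = g/h)
Daily TAN removed = 1029.198 * 24 = 24700.752 g/day
Convert to kg/day: 24700.752 / 1000 = 24.700752 kg/day

24.700752 kg/day


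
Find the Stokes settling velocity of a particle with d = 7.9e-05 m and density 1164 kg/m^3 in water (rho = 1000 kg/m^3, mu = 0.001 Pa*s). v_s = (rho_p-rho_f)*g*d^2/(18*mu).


Density difference: rho_p - rho_f = 1164 - 1000 = 164 kg/m^3
d^2 = (7.9e-05)^2 = 6.241e-09 m^2
Numerator = (rho_p - rho_f) * g * d^2 = 164 * 9.81 * 6.241e-09 = 1.004077e-05
Denominator = 18 * mu = 18 * 0.001 = 0.018
v_s = 1.004077e-05 / 0.018 = 5.57821e-04 m/s
Check: Re = rho_f * v_s * d / mu = 1000 * 5.57821e-04 * 7.9e-05 / 0.001 = 0.0441 < 1, so Stokes' law applies.

5.57821e-04 m/s


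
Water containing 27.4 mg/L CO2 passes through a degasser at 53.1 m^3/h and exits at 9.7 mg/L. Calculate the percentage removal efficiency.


CO2_out / CO2_in = 9.7 / 27.4 = 0.3540146
Fraction remaining = 0.3540146
efficiency = (1 - 0.3540146) * 100 = 64.5985 %

64.5985 %


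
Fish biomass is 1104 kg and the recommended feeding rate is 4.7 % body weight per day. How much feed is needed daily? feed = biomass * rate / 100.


Feeding rate fraction = 4.7% / 100 = 0.047
Daily feed = 1104 kg * 0.047 = 51.888 kg/day

51.888 kg/day


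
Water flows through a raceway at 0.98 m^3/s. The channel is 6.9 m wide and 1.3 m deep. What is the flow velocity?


Cross-sectional area = W * d = 6.9 * 1.3 = 8.97 m^2
Velocity = Q / A = 0.98 / 8.97 = 0.109253 m/s

0.109253 m/s


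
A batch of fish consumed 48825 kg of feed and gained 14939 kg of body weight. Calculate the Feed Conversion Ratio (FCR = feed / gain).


FCR = feed consumed / weight gained
FCR = 48825 kg / 14939 kg = 3.26829

3.26829


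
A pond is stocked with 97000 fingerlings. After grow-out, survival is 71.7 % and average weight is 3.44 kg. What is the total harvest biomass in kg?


Survivors = 97000 * 71.7/100 = 69549 fish
Harvest biomass = survivors * W_f = 69549 * 3.44 = 239248.56 kg

239248.56 kg


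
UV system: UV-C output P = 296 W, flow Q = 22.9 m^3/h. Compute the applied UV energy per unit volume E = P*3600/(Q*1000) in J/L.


Energy delivered per hour = 296 W * 3600 s = 1065600 J/h
Volume treated per hour = 22.9 m^3/h * 1000 = 22900 L/h
dose = 1065600 / 22900 = 46.5328 J/L

46.5328 J/L


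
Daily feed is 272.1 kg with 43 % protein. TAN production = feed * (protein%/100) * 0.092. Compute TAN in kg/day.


Protein in feed = 272.1 * 43/100 = 117.003 kg/day
TAN = protein * 0.092 = 117.003 * 0.092 = 10.764276 kg/day

10.764276 kg/day


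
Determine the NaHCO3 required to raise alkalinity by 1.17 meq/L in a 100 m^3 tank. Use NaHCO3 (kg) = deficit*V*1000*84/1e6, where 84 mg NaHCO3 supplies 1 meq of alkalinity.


Tank volume in L = 100 m^3 * 1000 = 100000 L
Total meq required = 1.17 meq/L * 100000 L = 117000 meq
NaHCO3 mass = 117000 meq * 84 mg/meq / 1e6 = 9.828 kg

9.828 kg


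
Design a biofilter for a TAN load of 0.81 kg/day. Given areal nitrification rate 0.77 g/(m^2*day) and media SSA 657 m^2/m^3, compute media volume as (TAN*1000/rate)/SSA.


A = 0.81*1000 / 0.77 = 1051.9481 m^2
V = 1051.9481 / 657 = 1.60114

1.60114 m^3


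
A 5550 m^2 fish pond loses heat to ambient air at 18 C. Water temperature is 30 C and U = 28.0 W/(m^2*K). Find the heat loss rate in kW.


Temperature difference dT = 30 - 18 = 12 K
Heat loss (W) = U * A * dT = 28.0 * 5550 * 12 = 1864800 W
Convert to kW: 1864800 / 1000 = 1864.8 kW

1864.8 kW


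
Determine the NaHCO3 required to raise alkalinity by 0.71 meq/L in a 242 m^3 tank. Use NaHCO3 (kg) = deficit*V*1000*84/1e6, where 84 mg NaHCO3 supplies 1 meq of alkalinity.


Tank volume in L = 242 m^3 * 1000 = 242000 L
Total meq required = 0.71 meq/L * 242000 L = 171820 meq
NaHCO3 mass = 171820 meq * 84 mg/meq / 1e6 = 14.4329 kg

14.4329 kg


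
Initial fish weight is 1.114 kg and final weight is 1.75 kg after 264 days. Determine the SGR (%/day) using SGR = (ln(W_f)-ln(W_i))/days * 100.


ln(W_f) = ln(1.75) = 0.55961579
ln(W_i) = ln(1.114) = 0.10795714
ln(W_f) - ln(W_i) = 0.55961579 - 0.10795714 = 0.45165865
SGR = 0.45165865 / 264 * 100 = 0.171083 %/day

0.171083 %/day


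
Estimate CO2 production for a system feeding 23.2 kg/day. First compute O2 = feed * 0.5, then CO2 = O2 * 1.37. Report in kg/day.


O2 = 23.2 * 0.5 = 11.6
CO2 = 11.6 * 1.37 = 15.892

15.892 kg/day


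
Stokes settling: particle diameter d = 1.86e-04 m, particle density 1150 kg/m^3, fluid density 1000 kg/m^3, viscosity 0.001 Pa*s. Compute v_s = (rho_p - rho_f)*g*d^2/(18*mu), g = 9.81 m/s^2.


Density difference: rho_p - rho_f = 1150 - 1000 = 150 kg/m^3
d^2 = (1.86e-04)^2 = 3.4596e-08 m^2
Numerator = (rho_p - rho_f) * g * d^2 = 150 * 9.81 * 3.4596e-08 = 5.0908014e-05
Denominator = 18 * mu = 18 * 0.001 = 0.018
v_s = 5.0908014e-05 / 0.018 = 0.00282822 m/s
Check: Re = rho_f * v_s * d / mu = 1000 * 0.00282822 * 1.86e-04 / 0.001 = 0.526 < 1, so Stokes' law applies.

0.00282822 m/s


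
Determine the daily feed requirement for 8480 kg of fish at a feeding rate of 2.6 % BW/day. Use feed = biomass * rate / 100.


Feeding rate fraction = 2.6% / 100 = 0.026
Daily feed = 8480 kg * 0.026 = 220.48 kg/day

220.48 kg/day


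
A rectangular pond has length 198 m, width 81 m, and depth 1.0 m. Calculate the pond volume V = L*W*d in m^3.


Base area = L * W = 198 * 81 = 16038 m^2
Volume = area * depth = 16038 * 1.0 = 16038 m^3

16038 m^3


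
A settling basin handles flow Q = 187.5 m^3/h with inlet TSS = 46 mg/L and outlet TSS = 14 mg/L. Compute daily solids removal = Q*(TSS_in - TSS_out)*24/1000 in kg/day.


Concentration drop: TSS_in - TSS_out = 46 - 14 = 32 mg/L
Hourly solids removed = Q * dTSS = 187.5 m^3/h * 32 mg/L = 6000 g/h  (m^3/h * mg/L = g/h)
Daily solids removed = 6000 * 24 = 144000 g/day
Convert g to kg: 144000 / 1000 = 144 kg/day

144 kg/day


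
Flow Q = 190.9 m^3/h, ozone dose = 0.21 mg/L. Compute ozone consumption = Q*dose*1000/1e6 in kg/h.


O3 demand (mg/h) = Q * dose * 1000 = 190.9 * 0.21 * 1000 = 40089 mg/h
Convert mg to kg: 40089 / 1e6 = 0.040089 kg/h

0.040089 kg/h


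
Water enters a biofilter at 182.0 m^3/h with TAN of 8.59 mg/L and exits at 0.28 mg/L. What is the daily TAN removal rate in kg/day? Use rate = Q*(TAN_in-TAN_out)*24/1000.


Concentration drop: TAN_in - TAN_out = 8.59 - 0.28 = 8.31 mg/L
Hourly TAN removed = Q * dTAN = 182.0 m^3/h * 8.31 mg/L = 1512.42 g/h  (m^3/h * mg/L = g/h)
Daily TAN removed = 1512.42 * 24 = 36298.08 g/day
Convert to kg/day: 36298.08 / 1000 = 36.29808 kg/day

36.29808 kg/day


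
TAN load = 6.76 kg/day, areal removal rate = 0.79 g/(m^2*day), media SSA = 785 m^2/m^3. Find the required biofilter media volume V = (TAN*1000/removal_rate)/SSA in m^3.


A = 6.76*1000 / 0.79 = 8556.962 m^2
V = 8556.962 / 785 = 10.9006

10.9006 m^3


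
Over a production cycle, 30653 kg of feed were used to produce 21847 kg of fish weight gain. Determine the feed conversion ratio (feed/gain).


FCR = feed consumed / weight gained
FCR = 30653 kg / 21847 kg = 1.40308

1.40308
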